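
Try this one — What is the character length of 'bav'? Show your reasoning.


Spell out 'bav' and number each letter: b(1), a(2), v(3). Total: 3 letters.

3


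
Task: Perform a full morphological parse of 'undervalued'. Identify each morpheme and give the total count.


Step 1: Identify prefix: 'under' (meaning: beneath/insufficient)
Step 2: Identify root: 'value'
Step 3: Identify suffix(es): 'ed'
Decomposition: under- (prefix: beneath/insufficient) + value (root) + -ed (suffix: past)
Total morphemes: 3

3 morphemes (under- (prefix: beneath/insufficient) + value (root) + -ed (suffix: past))


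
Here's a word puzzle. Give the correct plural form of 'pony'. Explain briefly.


Apply rule: Change -y to -ies (consonant + y). 'pony' becomes 'ponies'.

ponies


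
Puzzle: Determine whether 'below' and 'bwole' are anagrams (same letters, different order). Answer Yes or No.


Sorted letters of 'below': 'below'
Sorted letters of 'bwole': 'below'
They match.

Yes


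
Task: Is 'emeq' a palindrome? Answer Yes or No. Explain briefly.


Forward: 'emeq'
Reversed: 'qeme'
They differ.

No


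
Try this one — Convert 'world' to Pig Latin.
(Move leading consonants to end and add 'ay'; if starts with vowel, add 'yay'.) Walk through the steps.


'world': move consonant cluster 'w' to end and add 'ay': 'orldway'.

orldway


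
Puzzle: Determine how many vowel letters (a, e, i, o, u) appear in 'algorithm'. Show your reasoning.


Vowels in 'algorithm': a, o, i = 3 vowels.

3


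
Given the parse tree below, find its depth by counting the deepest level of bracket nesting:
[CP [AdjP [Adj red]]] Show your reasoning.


Count bracket nesting levels:
'[' at pos 0: depth = 1
'[' at pos 4: depth = 2
'[' at pos 10: depth = 3
Maximum depth reached: 3

3


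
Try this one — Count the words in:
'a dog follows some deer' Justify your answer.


Split into words: a | dog | follows | some | deer = 5 words.

5


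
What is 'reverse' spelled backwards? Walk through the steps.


Reverse 'reverse' character by character: 'esrever'.

esrever


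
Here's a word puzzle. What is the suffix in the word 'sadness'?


The word 'sadness' = 'sad' (root) + '-ness' (suffix). The suffix is '-ness'.

ness


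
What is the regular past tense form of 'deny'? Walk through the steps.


Apply rule: Change -y to -ied. 'deny' becomes 'denied'.

denied


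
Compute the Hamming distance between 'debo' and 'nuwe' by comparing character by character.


Alignment:
Position 1: 'd' vs 'n' = DIFFER
Position 2: 'e' vs 'u' = DIFFER
Position 3: 'b' vs 'w' = DIFFER
Position 4: 'o' vs 'e' = DIFFER
Total differences: 4

4


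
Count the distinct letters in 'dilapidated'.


Unique letters in 'dilapidated': {a, d, e, i, l, p, t} = 7 distinct letters.

7


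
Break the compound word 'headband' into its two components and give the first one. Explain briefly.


Split 'headband' into 'head' + 'band'. The first part is 'head'.

head


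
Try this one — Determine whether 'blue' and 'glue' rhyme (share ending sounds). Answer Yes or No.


Rime (stressed vowel + following sounds) of 'blue': -ue = /uː/
Rime of 'glue': -ue = /uː/
/uː/ and /uː/ are the same ending sound, so the words rhyme.

Yes


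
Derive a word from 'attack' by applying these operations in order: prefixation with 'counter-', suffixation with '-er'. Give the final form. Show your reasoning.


Step 1: Add prefix 'counter-' to 'attack' = 'counterattack'
Step 2: Add suffix '-er' to 'counterattack' = 'counterattacker'

counterattacker


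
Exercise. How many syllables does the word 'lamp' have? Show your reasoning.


Break 'lamp' into syllables: lamp -> lamp = 1 syllable

1 syllable


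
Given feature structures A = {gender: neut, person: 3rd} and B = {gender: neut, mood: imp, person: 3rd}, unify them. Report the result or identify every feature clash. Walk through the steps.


Compare features:
gender: A=neut vs B=neut -> unified: neut
mood: A=_ vs B=imp -> unified: imp
person: A=3rd vs B=3rd -> unified: 3rd
No clashes found.

Unified: {gender: neut, mood: imp, person: 3rd}


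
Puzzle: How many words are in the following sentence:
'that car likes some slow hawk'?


Split into words: that | car | likes | some | slow | hawk = 6 words.

6


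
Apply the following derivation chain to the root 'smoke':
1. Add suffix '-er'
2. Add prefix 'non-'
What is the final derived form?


Step 1: Add suffix '-er' to 'smoke' = 'smoker'
Step 2: Add prefix 'non-' to 'smoker' = 'nonsmoker'

nonsmoker


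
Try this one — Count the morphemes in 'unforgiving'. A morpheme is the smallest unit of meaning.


Decomposition: un- (prefix) + forgive (root) + -ing (suffix) = 3 morpheme(s)

3 morphemes


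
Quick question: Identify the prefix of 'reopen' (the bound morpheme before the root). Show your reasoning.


The word 'reopen' = 're' (prefix) + 'open' (root). The prefix is 're'.

re


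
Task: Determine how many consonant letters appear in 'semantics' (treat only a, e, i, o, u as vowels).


Consonants in 'semantics': s, m, n, t, c, s = 6 consonants.

6


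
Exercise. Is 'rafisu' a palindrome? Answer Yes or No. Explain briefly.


Forward: 'rafisu'
Reversed: 'usifar'
They differ.

No


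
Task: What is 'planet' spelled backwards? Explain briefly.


Reverse 'planet' character by character: 'tenalp'.

tenalp


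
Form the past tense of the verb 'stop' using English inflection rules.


Apply rule: Double final consonant and add -ed. 'stop' becomes 'stopped'.

stopped


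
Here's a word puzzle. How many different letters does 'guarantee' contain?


Unique letters in 'guarantee': {a, e, g, n, r, t, u} = 7 distinct letters.

7


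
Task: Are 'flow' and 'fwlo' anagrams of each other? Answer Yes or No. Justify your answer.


Sorted letters of 'flow': 'flow'
Sorted letters of 'fwlo': 'flow'
They match.

Yes


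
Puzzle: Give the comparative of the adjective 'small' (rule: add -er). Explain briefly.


Apply comparative formation (add -er): 'small' -> 'smaller'.

smaller


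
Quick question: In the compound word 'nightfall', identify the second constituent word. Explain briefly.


Split 'nightfall' into 'night' + 'fall'. The second part is 'fall'.

fall


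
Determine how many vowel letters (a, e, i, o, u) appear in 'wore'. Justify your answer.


Vowels in 'wore': o, e = 2 vowels.

2


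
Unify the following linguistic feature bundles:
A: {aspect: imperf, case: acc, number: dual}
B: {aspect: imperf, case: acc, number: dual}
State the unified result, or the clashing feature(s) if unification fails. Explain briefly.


Compare features:
aspect: A=imperf vs B=imperf -> unified: imperf
case: A=acc vs B=acc -> unified: acc
number: A=dual vs B=dual -> unified: dual
No clashes found.

Unified: {aspect: imperf, case: acc, number: dual}


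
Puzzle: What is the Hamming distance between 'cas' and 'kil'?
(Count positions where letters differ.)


Alignment:
Position 1: 'c' vs 'k' = DIFFER
Position 2: 'a' vs 'i' = DIFFER
Position 3: 's' vs 'l' = DIFFER
Total differences: 3

3


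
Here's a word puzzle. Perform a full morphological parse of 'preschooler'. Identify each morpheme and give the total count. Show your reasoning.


Step 1: Identify prefix: 'pre' (meaning: before)
Step 2: Identify root: 'school'
Step 3: Identify suffix(es): 'er'
Decomposition: pre- (prefix: before) + school (root) + -er (suffix: one who)
Total morphemes: 3

3 morphemes (pre- (prefix: before) + school (root) + -er (suffix: one who))


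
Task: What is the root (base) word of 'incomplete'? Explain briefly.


Remove prefix 'in' from 'incomplete' to get root 'complete'.

complete


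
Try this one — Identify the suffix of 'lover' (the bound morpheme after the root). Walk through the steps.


The word 'lover' = 'love' (root) + '-er' (suffix). The suffix is '-er'.

er


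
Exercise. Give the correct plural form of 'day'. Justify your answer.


Apply rule: Add -s. 'day' becomes 'days'.

days


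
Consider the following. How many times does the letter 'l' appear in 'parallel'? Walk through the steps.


Letter 'l' in 'parallel': found at position(s) 5, 6, 8 = 3 occurrence(s).

3


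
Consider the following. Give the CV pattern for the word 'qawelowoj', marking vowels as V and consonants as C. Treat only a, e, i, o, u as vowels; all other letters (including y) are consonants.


Letter mapping: q = C, a = V, w = C, e = V, l = C, o = V, w = C, o = V, j = C.

CVCVCVCVC


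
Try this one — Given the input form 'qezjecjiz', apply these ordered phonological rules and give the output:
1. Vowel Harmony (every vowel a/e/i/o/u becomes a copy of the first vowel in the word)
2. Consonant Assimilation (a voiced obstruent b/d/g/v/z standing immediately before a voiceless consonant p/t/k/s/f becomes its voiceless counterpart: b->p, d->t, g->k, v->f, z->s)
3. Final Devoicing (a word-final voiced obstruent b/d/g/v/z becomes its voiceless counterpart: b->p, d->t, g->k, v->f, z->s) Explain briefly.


Starting form: 'qezjecjiz'
Rule 1: Vowel Harmony: all vowels become 'e' (matching first vowel). 'qezjecjiz' -> 'qezjecjez'
Rule 2: Consonant Assimilation: no voiced obstruent (b/d/g/v/z) stands immediately before a voiceless consonant (p/t/k/s/f). No change.
Rule 3: Final Devoicing: word-final voiced obstruent 'z' becomes voiceless 's'. 'qezjecjez' -> 'qezjecjes'
Final form: 'qezjecjes'

qezjecjes


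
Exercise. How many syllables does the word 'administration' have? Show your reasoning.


Break 'administration' into syllables: ad-min-is-tra-tion -> ad | min | is | tra | tion = 5 syllables

5 syllables


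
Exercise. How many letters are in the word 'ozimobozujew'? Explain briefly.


Spell out 'ozimobozujew' and number each letter: o(1), z(2), i(3), m(4), o(5), b(6), o(7), z(8), u(9), j(10), e(11), w(12). Total: 12 letters.

12


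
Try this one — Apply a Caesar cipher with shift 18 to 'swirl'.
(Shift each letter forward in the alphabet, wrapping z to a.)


Shift each letter by 18: s -> k, w -> o, i -> a, r -> j, l -> d. Result: 'koajd'.

koajd


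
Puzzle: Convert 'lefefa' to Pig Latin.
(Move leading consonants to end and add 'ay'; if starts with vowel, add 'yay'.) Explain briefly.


'lefefa': move consonant cluster 'l' to end and add 'ay': 'efefalay'.

efefalay


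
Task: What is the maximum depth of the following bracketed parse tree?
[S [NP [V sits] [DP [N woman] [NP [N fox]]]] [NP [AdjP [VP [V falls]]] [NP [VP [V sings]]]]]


Count bracket nesting levels:
'[' at pos 0: depth = 1
'[' at pos 3: depth = 2
'[' at pos 7: depth = 3
'[' at pos 16: depth = 3
'[' at pos 20: depth = 4
'[' at pos 30: depth = 4
'[' at pos 34: depth = 5
'[' at pos 45: depth = 2
'[' at pos 49: depth = 3
'[' at pos 55: depth = 4
'[' at pos 59: depth = 5
'[' at pos 71: depth = 3
'[' at pos 75: depth = 4
'[' at pos 79: depth = 5
Maximum depth reached: 5

5


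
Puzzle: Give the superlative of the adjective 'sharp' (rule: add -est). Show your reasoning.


Apply superlative formation (add -est): 'sharp' -> 'sharpest'.

sharpest


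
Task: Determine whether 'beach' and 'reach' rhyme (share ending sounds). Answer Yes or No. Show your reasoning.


Rime (stressed vowel + following sounds) of 'beach': -each = /iːtʃ/
Rime of 'reach': -each = /iːtʃ/
/iːtʃ/ and /iːtʃ/ are the same ending sound, so the words rhyme.

Yes


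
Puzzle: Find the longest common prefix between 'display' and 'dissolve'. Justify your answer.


Compare from the start: 3 characters match: 'dis'. Mismatch at position 4: 'p' vs 's'.

dis


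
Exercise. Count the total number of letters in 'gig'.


Spell out 'gig' and number each letter: g(1), i(2), g(3). Total: 3 letters.

3


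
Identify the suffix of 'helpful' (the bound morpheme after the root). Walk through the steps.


The word 'helpful' = 'help' (root) + '-ful' (suffix). The suffix is '-ful'.

ful


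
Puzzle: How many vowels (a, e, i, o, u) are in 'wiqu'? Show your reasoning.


Vowels in 'wiqu': i, u = 2 vowels.

2


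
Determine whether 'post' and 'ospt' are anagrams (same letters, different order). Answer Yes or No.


Sorted letters of 'post': 'opst'
Sorted letters of 'ospt': 'opst'
They match.

Yes


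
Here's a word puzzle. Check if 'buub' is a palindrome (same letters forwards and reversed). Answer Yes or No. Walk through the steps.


Forward: 'buub'
Reversed: 'buub'
They are identical.

Yes


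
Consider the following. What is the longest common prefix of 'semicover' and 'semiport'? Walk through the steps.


Compare from the start: 4 characters match: 'semi'. Mismatch at position 5: 'c' vs 'p'.

semi


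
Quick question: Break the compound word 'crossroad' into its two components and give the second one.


Split 'crossroad' into 'cross' + 'road'. The second part is 'road'.

road


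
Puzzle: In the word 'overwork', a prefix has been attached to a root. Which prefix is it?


The word 'overwork' = 'over' (prefix) + 'work' (root). The prefix is 'over'.

over


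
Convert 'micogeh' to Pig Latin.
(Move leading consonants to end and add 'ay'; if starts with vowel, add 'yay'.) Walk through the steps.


'micogeh': move consonant cluster 'm' to end and add 'ay': 'icogehmay'.

icogehmay


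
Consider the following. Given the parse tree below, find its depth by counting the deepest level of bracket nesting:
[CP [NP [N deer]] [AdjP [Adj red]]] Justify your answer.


Count bracket nesting levels:
'[' at pos 0: depth = 1
'[' at pos 4: depth = 2
'[' at pos 8: depth = 3
'[' at pos 18: depth = 2
'[' at pos 24: depth = 3
Maximum depth reached: 3

3


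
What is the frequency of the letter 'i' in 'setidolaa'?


Letter 'i' in 'setidolaa': found at position(s) 4 = 1 occurrence(s).

1


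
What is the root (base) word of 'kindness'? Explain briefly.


Remove suffix '-ness' from 'kindness' to get root 'kind'.

kind


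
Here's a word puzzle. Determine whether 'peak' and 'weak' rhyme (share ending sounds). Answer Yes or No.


Rime (stressed vowel + following sounds) of 'peak': -eak = /iːk/
Rime of 'weak': -eak = /iːk/
/iːk/ and /iːk/ are the same ending sound, so the words rhyme.

Yes


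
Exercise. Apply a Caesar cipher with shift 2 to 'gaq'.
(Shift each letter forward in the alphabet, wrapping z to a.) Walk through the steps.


Shift each letter by 2: g -> i, a -> c, q -> s. Result: 'ics'.

ics


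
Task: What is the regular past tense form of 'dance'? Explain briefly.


Apply rule: Add -d (word ends in -e). 'dance' becomes 'danced'.

danced


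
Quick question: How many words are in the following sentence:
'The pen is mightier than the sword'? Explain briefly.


Split into words: The | pen | is | mightier | than | the | sword = 7 words.

7


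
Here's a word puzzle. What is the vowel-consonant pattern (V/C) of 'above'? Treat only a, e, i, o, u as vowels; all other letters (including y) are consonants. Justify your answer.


Letter mapping: a = V, b = C, o = V, v = C, e = V.

VCVCV


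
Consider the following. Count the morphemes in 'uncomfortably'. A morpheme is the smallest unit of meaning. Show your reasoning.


Decomposition: un- (prefix) + comfort (root) + -able (suffix) + -ly (suffix) = 4 morpheme(s)

4 morphemes


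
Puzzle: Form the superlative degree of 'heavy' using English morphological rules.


Apply superlative formation (consonant + y: change y to i, add -est): 'heavy' -> 'heaviest'.

heaviest


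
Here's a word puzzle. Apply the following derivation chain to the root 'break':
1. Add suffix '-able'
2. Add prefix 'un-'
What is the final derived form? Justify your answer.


Step 1: Add suffix '-able' to 'break' = 'breakable'
Step 2: Add prefix 'un-' to 'breakable' = 'unbreakable'

unbreakable


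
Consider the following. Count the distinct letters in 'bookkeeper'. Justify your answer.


Unique letters in 'bookkeeper': {b, e, k, o, p, r} = 6 distinct letters.

6


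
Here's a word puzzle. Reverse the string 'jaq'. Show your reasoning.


Reverse 'jaq' character by character: 'qaj'.

qaj


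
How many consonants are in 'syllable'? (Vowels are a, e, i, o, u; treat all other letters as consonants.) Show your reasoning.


Consonants in 'syllable': s, y, l, l, b, l = 6 consonants.

6


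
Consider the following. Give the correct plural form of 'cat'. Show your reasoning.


Apply rule: Add -s. 'cat' becomes 'cats'.

cats


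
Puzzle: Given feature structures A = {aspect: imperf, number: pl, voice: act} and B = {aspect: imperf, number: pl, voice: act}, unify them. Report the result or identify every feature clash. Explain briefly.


Compare features:
aspect: A=imperf vs B=imperf -> unified: imperf
number: A=pl vs B=pl -> unified: pl
voice: A=act vs B=act -> unified: act
No clashes found.

Unified: {aspect: imperf, number: pl, voice: act}


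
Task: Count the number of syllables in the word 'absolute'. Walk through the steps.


Break 'absolute' into syllables: ab-so-lute -> ab | so | lute = 3 syllables

3 syllables


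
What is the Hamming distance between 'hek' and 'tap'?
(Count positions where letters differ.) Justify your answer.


Alignment:
Position 1: 'h' vs 't' = DIFFER
Position 2: 'e' vs 'a' = DIFFER
Position 3: 'k' vs 'p' = DIFFER
Total differences: 3

3


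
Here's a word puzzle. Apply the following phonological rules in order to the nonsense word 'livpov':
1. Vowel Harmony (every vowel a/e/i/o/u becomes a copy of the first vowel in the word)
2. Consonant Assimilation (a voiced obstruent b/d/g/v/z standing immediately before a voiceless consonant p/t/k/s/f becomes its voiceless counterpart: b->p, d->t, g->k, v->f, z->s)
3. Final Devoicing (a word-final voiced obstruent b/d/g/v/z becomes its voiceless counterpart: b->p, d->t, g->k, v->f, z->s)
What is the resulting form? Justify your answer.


Starting form: 'livpov'
Rule 1: Vowel Harmony: all vowels become 'i' (matching first vowel). 'livpov' -> 'livpiv'
Rule 2: Consonant Assimilation: voiced obstruent before voiceless consonant becomes voiceless ('vp' -> 'fp'). 'livpiv' -> 'lifpiv'
Rule 3: Final Devoicing: word-final voiced obstruent 'v' becomes voiceless 'f'. 'lifpiv' -> 'lifpif'
Final form: 'lifpif'

lifpif


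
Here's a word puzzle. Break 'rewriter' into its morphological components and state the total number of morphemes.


Step 1: Identify prefix: 're' (meaning: again)
Step 2: Identify root: 'write'
Step 3: Identify suffix(es): 'er'
Decomposition: re- (prefix: again) + write (root) + -er (suffix: one who)
Total morphemes: 3

3 morphemes (re- (prefix: again) + write (root) + -er (suffix: one who))


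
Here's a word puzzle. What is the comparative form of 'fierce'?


Apply comparative formation (ends in e: add -r): 'fierce' -> 'fiercer'.

fiercer


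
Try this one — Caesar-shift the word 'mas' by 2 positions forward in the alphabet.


Shift each letter by 2: m -> o, a -> c, s -> u. Result: 'ocu'.

ocu


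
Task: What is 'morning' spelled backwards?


Reverse 'morning' character by character: 'gninrom'.

gninrom


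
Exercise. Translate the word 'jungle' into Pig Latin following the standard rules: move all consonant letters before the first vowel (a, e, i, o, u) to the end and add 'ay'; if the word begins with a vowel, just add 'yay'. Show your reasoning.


'jungle': move consonant cluster 'j' to end and add 'ay': 'unglejay'.

unglejay


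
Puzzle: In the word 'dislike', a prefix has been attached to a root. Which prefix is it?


The word 'dislike' = 'dis' (prefix) + 'like' (root). The prefix is 'dis'.

dis


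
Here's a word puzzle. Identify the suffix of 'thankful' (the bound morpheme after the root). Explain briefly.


The word 'thankful' = 'thank' (root) + '-ful' (suffix). The suffix is '-ful'.

ful


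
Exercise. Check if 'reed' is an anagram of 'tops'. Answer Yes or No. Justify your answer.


Sorted letters of 'reed': 'deer'
Sorted letters of 'tops': 'opst'
They do not match.

No


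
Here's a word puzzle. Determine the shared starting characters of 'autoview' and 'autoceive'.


Compare from the start: 4 characters match: 'auto'. Mismatch at position 5: 'v' vs 'c'.

auto


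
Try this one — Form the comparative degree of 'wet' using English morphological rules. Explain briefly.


Apply comparative formation (double final consonant, add -er): 'wet' -> 'wetter'.

wetter


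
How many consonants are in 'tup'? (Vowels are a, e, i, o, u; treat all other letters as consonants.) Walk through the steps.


Consonants in 'tup': t, p = 2 consonants.

2


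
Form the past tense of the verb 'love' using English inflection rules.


Apply rule: Add -d (word ends in -e). 'love' becomes 'loved'.

loved


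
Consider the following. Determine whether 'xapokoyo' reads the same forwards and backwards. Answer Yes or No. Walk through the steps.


Forward: 'xapokoyo'
Reversed: 'oyokopax'
They differ.

No


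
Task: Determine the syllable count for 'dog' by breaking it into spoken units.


Break 'dog' into syllables: dog -> dog = 1 syllable

1 syllable


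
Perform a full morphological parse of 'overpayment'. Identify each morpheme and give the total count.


Step 1: Identify prefix: 'over' (meaning: excessively)
Step 2: Identify root: 'pay'
Step 3: Identify suffix(es): 'ment'
Decomposition: over- (prefix: excessively) + pay (root) + -ment (suffix: action/result)
Total morphemes: 3

3 morphemes (over- (prefix: excessively) + pay (root) + -ment (suffix: action/result))


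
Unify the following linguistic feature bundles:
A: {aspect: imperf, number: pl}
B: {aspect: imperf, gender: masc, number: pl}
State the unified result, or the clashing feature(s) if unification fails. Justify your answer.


Compare features:
aspect: A=imperf vs B=imperf -> unified: imperf
gender: A=_ vs B=masc -> unified: masc
number: A=pl vs B=pl -> unified: pl
No clashes found.

Unified: {aspect: imperf, gender: masc, number: pl}


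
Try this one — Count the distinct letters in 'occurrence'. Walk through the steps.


Unique letters in 'occurrence': {c, e, n, o, r, u} = 6 distinct letters.

6


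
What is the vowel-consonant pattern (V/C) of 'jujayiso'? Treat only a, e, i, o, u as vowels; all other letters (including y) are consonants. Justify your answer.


Letter mapping: j = C, u = V, j = C, a = V, y = C, i = V, s = C, o = V.

CVCVCVCV


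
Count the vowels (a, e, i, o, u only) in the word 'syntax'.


Vowels in 'syntax': a = 1 vowels.

1


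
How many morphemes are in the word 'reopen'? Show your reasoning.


Decomposition: re- (prefix) + open (root) = 2 morpheme(s)

2 morphemes


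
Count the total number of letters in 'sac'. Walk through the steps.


Spell out 'sac' and number each letter: s(1), a(2), c(3). Total: 3 letters.

3


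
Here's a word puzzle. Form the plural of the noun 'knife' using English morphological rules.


Apply rule: Change -fe to -ves. 'knife' becomes 'knives'.

knives


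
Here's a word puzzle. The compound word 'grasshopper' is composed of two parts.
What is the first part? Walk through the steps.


Split 'grasshopper' into 'grass' + 'hopper'. The first part is 'grass'.

grass


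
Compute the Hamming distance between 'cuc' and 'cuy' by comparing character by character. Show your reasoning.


Alignment:
Position 1: 'c' vs 'c' = match
Position 2: 'u' vs 'u' = match
Position 3: 'c' vs 'y' = DIFFER
Total differences: 1

1


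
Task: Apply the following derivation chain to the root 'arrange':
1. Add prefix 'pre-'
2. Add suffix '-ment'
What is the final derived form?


Step 1: Add prefix 'pre-' to 'arrange' = 'prearrange'
Step 2: Add suffix '-ment' to 'prearrange' = 'prearrangement'

prearrangement


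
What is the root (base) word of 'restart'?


Remove prefix 're' from 'restart' to get root 'start'.

start


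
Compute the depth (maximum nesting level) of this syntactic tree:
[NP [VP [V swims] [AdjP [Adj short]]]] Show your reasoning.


Count bracket nesting levels:
'[' at pos 0: depth = 1
'[' at pos 4: depth = 2
'[' at pos 8: depth = 3
'[' at pos 18: depth = 3
'[' at pos 24: depth = 4
Maximum depth reached: 4

4


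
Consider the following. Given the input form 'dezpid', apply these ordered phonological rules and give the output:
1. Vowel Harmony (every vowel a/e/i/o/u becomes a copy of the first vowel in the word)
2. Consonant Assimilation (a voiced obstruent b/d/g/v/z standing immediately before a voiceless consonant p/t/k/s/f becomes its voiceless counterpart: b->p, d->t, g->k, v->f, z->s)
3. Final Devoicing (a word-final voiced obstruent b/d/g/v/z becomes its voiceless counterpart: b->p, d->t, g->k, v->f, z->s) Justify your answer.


Starting form: 'dezpid'
Rule 1: Vowel Harmony: all vowels become 'e' (matching first vowel). 'dezpid' -> 'dezped'
Rule 2: Consonant Assimilation: voiced obstruent before voiceless consonant becomes voiceless ('zp' -> 'sp'). 'dezped' -> 'desped'
Rule 3: Final Devoicing: word-final voiced obstruent 'd' becomes voiceless 't'. 'desped' -> 'despet'
Final form: 'despet'

despet


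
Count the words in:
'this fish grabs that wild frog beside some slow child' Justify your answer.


Split into words: this | fish | grabs | that | wild | frog | beside | some | slow | child = 10 words.

10


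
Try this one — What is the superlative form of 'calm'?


Apply superlative formation (add -est): 'calm' -> 'calmest'.

calmest


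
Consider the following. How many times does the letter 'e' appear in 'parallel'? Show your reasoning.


Letter 'e' in 'parallel': found at position(s) 7 = 1 occurrence(s).

1


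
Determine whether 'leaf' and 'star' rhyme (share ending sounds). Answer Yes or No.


Rime (stressed vowel + following sounds) of 'leaf': -eaf = /iːf/
Rime of 'star': -ar = /ɑːr/
/iːf/ and /ɑːr/ are different ending sounds, so the words do not rhyme.

No


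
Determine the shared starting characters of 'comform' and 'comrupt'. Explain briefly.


Compare from the start: 3 characters match: 'com'. Mismatch at position 4: 'f' vs 'r'.

com


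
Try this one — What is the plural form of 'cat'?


Apply rule: Add -s. 'cat' becomes 'cats'.

cats


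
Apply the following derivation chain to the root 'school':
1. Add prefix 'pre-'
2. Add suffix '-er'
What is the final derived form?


Step 1: Add prefix 'pre-' to 'school' = 'preschool'
Step 2: Add suffix '-er' to 'preschool' = 'preschooler'

preschooler


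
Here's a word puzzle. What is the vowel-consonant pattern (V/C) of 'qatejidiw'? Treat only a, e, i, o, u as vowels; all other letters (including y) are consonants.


Letter mapping: q = C, a = V, t = C, e = V, j = C, i = V, d = C, i = V, w = C.

CVCVCVCVC


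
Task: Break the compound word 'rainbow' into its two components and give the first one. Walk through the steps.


Split 'rainbow' into 'rain' + 'bow'. The first part is 'rain'.

rain


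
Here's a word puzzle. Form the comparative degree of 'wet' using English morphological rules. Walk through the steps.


Apply comparative formation (double final consonant, add -er): 'wet' -> 'wetter'.

wetter


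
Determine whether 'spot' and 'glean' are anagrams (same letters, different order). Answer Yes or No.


Sorted letters of 'spot': 'opst'
Sorted letters of 'glean': 'aegln'
They do not match.

No


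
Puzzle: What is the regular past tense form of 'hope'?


Apply rule: Add -d (word ends in -e). 'hope' becomes 'hoped'.

hoped


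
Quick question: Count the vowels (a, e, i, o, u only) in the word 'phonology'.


Vowels in 'phonology': o, o, o = 3 vowels.

3


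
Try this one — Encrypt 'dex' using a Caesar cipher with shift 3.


Shift each letter by 3: d -> g, e -> h, x -> a. Result: 'gha'.

gha


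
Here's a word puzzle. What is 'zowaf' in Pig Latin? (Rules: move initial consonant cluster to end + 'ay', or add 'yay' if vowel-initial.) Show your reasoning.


'zowaf': move consonant cluster 'z' to end and add 'ay': 'owafzay'.

owafzay


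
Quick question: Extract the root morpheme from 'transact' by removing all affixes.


Remove prefix 'trans' from 'transact' to get root 'act'.

act


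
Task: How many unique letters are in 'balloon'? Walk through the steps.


Unique letters in 'balloon': {a, b, l, n, o} = 5 distinct letters.

5


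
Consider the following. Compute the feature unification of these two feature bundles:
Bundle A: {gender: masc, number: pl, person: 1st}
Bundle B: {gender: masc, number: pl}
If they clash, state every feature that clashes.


Compare features:
gender: A=masc vs B=masc -> unified: masc
number: A=pl vs B=pl -> unified: pl
person: A=1st vs B=_ -> unified: 1st
No clashes found.

Unified: {gender: masc, number: pl, person: 1st}


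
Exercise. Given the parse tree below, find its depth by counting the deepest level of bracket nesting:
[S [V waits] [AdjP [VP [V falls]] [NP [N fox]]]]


Count bracket nesting levels:
'[' at pos 0: depth = 1
'[' at pos 3: depth = 2
'[' at pos 13: depth = 2
'[' at pos 19: depth = 3
'[' at pos 23: depth = 4
'[' at pos 34: depth = 3
'[' at pos 38: depth = 4
Maximum depth reached: 4

4


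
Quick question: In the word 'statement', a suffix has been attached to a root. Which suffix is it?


The word 'statement' = 'state' (root) + '-ment' (suffix). The suffix is '-ment'.

ment


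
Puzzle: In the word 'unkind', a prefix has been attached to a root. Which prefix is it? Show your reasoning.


The word 'unkind' = 'un' (prefix) + 'kind' (root). The prefix is 'un'.

un


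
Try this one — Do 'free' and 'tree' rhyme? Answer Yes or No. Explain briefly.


Rime (stressed vowel + following sounds) of 'free': -ee = /iː/
Rime of 'tree': -ee = /iː/
/iː/ and /iː/ are the same ending sound, so the words rhyme.

Yes


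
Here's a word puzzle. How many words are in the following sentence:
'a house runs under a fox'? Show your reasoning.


Split into words: a | house | runs | under | a | fox = 6 words.

6


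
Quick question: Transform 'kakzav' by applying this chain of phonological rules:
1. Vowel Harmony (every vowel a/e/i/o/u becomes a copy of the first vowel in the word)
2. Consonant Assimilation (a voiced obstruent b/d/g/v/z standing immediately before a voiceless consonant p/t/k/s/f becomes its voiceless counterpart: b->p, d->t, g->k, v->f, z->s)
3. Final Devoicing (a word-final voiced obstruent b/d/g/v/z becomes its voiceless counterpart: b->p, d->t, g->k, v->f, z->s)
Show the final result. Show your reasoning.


Starting form: 'kakzav'
Rule 1: Vowel Harmony: all vowels already match. No change.
Rule 2: Consonant Assimilation: no voiced obstruent (b/d/g/v/z) stands immediately before a voiceless consonant (p/t/k/s/f). No change.
Rule 3: Final Devoicing: word-final voiced obstruent 'v' becomes voiceless 'f'. 'kakzav' -> 'kakzaf'
Final form: 'kakzaf'

kakzaf


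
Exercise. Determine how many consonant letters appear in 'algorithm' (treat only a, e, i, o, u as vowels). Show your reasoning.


Consonants in 'algorithm': l, g, r, t, h, m = 6 consonants.

6


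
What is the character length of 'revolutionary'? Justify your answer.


Spell out 'revolutionary' and number each letter: r(1), e(2), v(3), o(4), l(5), u(6), t(7), i(8), o(9), n(10), a(11), r(12), y(13). Total: 13 letters.

13


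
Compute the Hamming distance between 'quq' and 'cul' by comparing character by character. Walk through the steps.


Alignment:
Position 1: 'q' vs 'c' = DIFFER
Position 2: 'u' vs 'u' = match
Position 3: 'q' vs 'l' = DIFFER
Total differences: 2

2


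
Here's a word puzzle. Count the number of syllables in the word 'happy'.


Break 'happy' into syllables: hap-py -> hap | py = 2 syllables

2 syllables


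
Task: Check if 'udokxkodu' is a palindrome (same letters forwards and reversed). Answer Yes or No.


Forward: 'udokxkodu'
Reversed: 'udokxkodu'
They are identical.

Yes


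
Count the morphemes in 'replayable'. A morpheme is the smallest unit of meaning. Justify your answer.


Decomposition: re- (prefix) + play (root) + -able (suffix) = 3 morpheme(s)

3 morphemes


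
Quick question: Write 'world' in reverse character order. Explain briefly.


Reverse 'world' character by character: 'dlrow'.

dlrow


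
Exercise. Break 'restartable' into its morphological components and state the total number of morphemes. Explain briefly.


Step 1: Identify prefix: 're' (meaning: again)
Step 2: Identify root: 'start'
Step 3: Identify suffix(es): 'able'
Decomposition: re- (prefix: again) + start (root) + -able (suffix: capable of)
Total morphemes: 3

3 morphemes (re- (prefix: again) + start (root) + -able (suffix: capable of))


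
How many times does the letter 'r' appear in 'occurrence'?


Letter 'r' in 'occurrence': found at position(s) 5, 6 = 2 occurrence(s).

2


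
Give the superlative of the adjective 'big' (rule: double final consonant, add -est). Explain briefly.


Apply superlative formation (double final consonant, add -est): 'big' -> 'biggest'.

biggest


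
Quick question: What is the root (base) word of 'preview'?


Remove prefix 'pre' from 'preview' to get root 'view'.

view


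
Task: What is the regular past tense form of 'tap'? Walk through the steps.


Apply rule: Double final consonant and add -ed. 'tap' becomes 'tapped'.

tapped


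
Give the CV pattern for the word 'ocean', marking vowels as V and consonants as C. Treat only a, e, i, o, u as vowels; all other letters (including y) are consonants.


Letter mapping: o = V, c = C, e = V, a = V, n = C.

VCVVC


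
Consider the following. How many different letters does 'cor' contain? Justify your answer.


Unique letters in 'cor': {c, o, r} = 3 distinct letters.

3


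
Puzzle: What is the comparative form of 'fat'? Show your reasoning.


Apply comparative formation (double final consonant, add -er): 'fat' -> 'fatter'.

fatter


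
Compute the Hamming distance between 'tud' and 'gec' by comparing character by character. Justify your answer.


Alignment:
Position 1: 't' vs 'g' = DIFFER
Position 2: 'u' vs 'e' = DIFFER
Position 3: 'd' vs 'c' = DIFFER
Total differences: 3

3


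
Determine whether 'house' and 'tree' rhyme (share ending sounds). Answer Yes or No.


Rime (stressed vowel + following sounds) of 'house': -ouse = /aʊs/
Rime of 'tree': -ee = /iː/
/aʊs/ and /iː/ are different ending sounds, so the words do not rhyme.

No


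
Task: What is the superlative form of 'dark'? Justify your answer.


Apply superlative formation (add -est): 'dark' -> 'darkest'.

darkest


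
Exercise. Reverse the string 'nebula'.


Reverse 'nebula' character by character: 'aluben'.

aluben


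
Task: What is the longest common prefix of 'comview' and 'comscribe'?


Compare from the start: 3 characters match: 'com'. Mismatch at position 4: 'v' vs 's'.

com


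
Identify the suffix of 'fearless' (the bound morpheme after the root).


The word 'fearless' = 'fear' (root) + '-less' (suffix). The suffix is '-less'.

less


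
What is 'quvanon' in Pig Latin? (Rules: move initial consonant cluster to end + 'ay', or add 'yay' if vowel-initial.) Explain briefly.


'quvanon': move consonant cluster 'q' to end and add 'ay': 'uvanonqay'.

uvanonqay


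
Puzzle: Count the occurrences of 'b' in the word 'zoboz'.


Letter 'b' in 'zoboz': found at position(s) 3 = 1 occurrence(s).

1


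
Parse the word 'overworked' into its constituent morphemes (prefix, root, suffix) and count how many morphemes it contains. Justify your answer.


Step 1: Identify prefix: 'over' (meaning: excessively)
Step 2: Identify root: 'work'
Step 3: Identify suffix(es): 'ed'
Decomposition: over- (prefix: excessively) + work (root) + -ed (suffix: past)
Total morphemes: 3

3 morphemes (over- (prefix: excessively) + work (root) + -ed (suffix: past))


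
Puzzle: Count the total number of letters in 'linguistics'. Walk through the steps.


Spell out 'linguistics' and number each letter: l(1), i(2), n(3), g(4), u(5), i(6), s(7), t(8), i(9), c(10), s(11). Total: 11 letters.

11


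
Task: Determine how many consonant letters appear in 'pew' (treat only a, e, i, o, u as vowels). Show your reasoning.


Consonants in 'pew': p, w = 2 consonants.

2


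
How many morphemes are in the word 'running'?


Decomposition: run (root) + -ing (suffix) = 2 morpheme(s)

2 morphemes


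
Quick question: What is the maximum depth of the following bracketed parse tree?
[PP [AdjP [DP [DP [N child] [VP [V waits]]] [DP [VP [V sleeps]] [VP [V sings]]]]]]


Count bracket nesting levels:
'[' at pos 0: depth = 1
'[' at pos 4: depth = 2
'[' at pos 10: depth = 3
'[' at pos 14: depth = 4
'[' at pos 18: depth = 5
'[' at pos 28: depth = 5
'[' at pos 32: depth = 6
'[' at pos 44: depth = 4
'[' at pos 48: depth = 5
'[' at pos 52: depth = 6
'[' at pos 64: depth = 5
'[' at pos 68: depth = 6
Maximum depth reached: 6

6


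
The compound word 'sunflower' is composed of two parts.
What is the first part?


Split 'sunflower' into 'sun' + 'flower'. The first part is 'sun'.

sun


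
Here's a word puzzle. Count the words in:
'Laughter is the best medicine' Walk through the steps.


Split into words: Laughter | is | the | best | medicine = 5 words.

5


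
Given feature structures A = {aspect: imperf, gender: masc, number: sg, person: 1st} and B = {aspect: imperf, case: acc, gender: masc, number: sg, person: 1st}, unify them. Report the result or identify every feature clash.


Compare features:
aspect: A=imperf vs B=imperf -> unified: imperf
case: A=_ vs B=acc -> unified: acc
gender: A=masc vs B=masc -> unified: masc
number: A=sg vs B=sg -> unified: sg
person: A=1st vs B=1st -> unified: 1st
No clashes found.

Unified: {aspect: imperf, case: acc, gender: masc, number: sg, person: 1st}


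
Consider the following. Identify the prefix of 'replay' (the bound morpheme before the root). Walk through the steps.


The word 'replay' = 're' (prefix) + 'play' (root). The prefix is 're'.

re


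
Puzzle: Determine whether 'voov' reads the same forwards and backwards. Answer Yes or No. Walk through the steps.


Forward: 'voov'
Reversed: 'voov'
They are identical.

Yes


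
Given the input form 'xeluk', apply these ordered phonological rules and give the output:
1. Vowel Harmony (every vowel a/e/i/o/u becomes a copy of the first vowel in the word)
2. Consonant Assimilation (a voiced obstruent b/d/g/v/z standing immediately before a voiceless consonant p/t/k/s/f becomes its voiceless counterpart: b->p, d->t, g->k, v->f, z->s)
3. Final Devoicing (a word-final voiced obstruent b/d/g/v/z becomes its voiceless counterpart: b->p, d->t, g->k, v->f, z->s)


Starting form: 'xeluk'
Rule 1: Vowel Harmony: all vowels become 'e' (matching first vowel). 'xeluk' -> 'xelek'
Rule 2: Consonant Assimilation: no voiced obstruent (b/d/g/v/z) stands immediately before a voiceless consonant (p/t/k/s/f). No change.
Rule 3: Final Devoicing: final consonant 'k' is not one of the voiced obstruents b/d/g/v/z. No change.
Final form: 'xelek'

xelek


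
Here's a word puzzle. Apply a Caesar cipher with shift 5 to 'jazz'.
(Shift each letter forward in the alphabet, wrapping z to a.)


Shift each letter by 5: j -> o, a -> f, z -> e, z -> e. Result: 'ofee'.

ofee


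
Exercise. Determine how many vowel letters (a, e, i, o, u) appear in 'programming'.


Vowels in 'programming': o, a, i = 3 vowels.

3


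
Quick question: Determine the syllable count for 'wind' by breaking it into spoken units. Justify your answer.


Break 'wind' into syllables: wind -> wind = 1 syllable

1 syllable
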